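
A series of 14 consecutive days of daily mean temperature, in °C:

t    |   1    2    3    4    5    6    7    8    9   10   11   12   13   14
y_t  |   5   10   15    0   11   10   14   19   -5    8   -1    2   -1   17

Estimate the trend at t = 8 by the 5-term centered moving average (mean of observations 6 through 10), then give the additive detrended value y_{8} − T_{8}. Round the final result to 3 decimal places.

Trend T_8 = (10 + 14 + 19 + (-5) + 8) / 5 = 46/5 = 9.20000
Detrended value: 19 − 9.20000 = 9.800

9.800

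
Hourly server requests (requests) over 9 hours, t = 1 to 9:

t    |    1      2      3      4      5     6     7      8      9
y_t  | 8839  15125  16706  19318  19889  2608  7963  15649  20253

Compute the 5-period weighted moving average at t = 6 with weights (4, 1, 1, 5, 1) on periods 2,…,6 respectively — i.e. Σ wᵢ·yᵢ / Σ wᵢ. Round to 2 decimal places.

16548.08

Weighted sum: 4·15125 + 1·16706 + 1·19318 + 5·19889 + 1·2608 = 60500 + 16706 + 19318 + 99445 + 2608 = 198577
Weight total: 4 + 1 + 1 + 5 + 1 = 12
WMA = 198577 / 12 = 16548.08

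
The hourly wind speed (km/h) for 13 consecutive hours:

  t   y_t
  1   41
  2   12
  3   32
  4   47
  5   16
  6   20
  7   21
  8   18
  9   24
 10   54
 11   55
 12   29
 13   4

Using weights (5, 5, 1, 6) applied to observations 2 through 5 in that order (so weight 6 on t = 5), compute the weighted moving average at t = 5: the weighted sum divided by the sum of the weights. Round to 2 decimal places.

21.35

Weighted sum: 5·12 + 5·32 + 1·47 + 6·16 = 60 + 160 + 47 + 96 = 363
Weight total: 5 + 5 + 1 + 6 = 17
WMA = 363 / 17 = 21.35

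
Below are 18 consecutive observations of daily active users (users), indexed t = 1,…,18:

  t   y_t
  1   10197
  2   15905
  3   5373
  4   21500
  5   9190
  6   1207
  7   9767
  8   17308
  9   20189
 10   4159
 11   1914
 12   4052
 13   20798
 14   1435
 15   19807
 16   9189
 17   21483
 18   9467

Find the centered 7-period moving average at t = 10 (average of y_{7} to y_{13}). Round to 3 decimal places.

Sum of periods 7–13: 9767 + 17308 + 20189 + 4159 + 1914 + 4052 + 20798 = 78187
Divide by 7: 78187 / 7 = 11169.571

11169.571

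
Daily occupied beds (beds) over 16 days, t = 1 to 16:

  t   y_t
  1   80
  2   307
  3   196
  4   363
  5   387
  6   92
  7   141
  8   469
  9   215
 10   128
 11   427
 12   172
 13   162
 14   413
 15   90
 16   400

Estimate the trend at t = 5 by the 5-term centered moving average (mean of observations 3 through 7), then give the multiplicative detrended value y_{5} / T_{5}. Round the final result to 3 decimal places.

1.641

Trend T_5 = (196 + 363 + 387 + 92 + 141) / 5 = 1179/5 = 235.80000
Ratio to trend: 387 / 235.80000 = 1.641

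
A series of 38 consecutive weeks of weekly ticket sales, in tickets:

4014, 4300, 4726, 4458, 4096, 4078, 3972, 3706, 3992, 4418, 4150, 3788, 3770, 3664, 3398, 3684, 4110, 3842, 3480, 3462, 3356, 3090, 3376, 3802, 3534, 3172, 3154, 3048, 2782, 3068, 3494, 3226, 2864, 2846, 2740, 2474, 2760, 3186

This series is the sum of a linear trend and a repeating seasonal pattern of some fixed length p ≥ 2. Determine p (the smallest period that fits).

First differences y_{t+1} − y_t: 286, 426, -268, -362, -18, -106, -266, 286, 426, -268, -362, -18, -106, -266, 286, 426, …
The difference pattern repeats every 7 terms and not for any smaller step, so p = 7.

7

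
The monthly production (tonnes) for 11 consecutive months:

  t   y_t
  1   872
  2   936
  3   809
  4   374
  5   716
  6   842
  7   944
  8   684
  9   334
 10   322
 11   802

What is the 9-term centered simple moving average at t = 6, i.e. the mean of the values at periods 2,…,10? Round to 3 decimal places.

662.333

Sum of periods 2–10: 936 + 809 + 374 + 716 + 842 + 944 + 684 + 334 + 322 = 5961
Divide by 9: 5961 / 9 = 662.333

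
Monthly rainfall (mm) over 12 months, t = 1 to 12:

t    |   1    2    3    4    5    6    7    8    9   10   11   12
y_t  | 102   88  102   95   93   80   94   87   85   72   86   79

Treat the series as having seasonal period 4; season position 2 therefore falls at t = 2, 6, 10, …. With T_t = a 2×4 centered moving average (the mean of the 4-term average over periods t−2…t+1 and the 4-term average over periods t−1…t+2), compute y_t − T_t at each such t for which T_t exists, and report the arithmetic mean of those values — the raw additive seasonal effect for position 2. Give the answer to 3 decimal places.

-9.500

Season position 2 occurs at t = 6, 10 (where T_t is defined).
t=6: T_6 = 89.50000; y_6 − T_6 = 80 − 89.50000 = -9.50000
t=10: T_10 = 81.50000; y_10 − T_10 = 72 − 81.50000 = -9.50000
Mean deviation: (-9.50000 + -9.50000) / 2 = -9.500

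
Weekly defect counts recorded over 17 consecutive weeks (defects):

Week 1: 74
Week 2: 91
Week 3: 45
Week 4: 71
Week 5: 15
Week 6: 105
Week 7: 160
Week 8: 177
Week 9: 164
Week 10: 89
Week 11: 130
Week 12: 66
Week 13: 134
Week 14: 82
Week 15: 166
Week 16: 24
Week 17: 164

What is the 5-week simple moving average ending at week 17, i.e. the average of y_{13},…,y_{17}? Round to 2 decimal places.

114.00

Sum of periods 13–17: 134 + 82 + 166 + 24 + 164 = 570
Divide by 5: 570 / 5 = 114.00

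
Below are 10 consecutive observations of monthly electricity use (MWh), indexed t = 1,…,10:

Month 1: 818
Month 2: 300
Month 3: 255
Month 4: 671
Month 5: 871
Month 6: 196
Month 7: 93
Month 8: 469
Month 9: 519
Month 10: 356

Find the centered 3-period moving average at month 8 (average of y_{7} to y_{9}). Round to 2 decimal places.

360.33

Sum of periods 7–9: 93 + 469 + 519 = 1081
Divide by 3: 1081 / 3 = 360.33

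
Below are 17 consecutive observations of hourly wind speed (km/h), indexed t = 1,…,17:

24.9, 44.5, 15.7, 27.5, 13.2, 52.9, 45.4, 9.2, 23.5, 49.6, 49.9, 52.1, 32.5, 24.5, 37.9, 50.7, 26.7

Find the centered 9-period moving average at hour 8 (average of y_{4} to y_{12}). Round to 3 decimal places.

35.922

Sum of periods 4–12: 27.5 + 13.2 + 52.9 + 45.4 + 9.2 + 23.5 + 49.6 + 49.9 + 52.1 = 323.3
Divide by 9: 323.3 / 9 = 35.922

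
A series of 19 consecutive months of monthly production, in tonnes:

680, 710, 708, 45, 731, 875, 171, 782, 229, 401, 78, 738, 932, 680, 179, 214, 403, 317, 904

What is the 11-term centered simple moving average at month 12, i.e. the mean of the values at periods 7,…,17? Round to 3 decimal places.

437.000

Sum of periods 7–17: 171 + 782 + 229 + 401 + 78 + 738 + 932 + 680 + 179 + 214 + 403 = 4807
Divide by 11: 4807 / 11 = 437.000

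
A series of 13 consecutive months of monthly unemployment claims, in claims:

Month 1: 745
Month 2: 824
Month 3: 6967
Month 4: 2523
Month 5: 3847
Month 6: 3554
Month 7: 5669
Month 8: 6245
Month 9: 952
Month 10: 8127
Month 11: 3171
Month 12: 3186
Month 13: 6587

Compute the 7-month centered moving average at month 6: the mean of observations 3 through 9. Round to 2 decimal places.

4251.00

Sum of periods 3–9: 6967 + 2523 + 3847 + 3554 + 5669 + 6245 + 952 = 29757
Divide by 7: 29757 / 7 = 4251.00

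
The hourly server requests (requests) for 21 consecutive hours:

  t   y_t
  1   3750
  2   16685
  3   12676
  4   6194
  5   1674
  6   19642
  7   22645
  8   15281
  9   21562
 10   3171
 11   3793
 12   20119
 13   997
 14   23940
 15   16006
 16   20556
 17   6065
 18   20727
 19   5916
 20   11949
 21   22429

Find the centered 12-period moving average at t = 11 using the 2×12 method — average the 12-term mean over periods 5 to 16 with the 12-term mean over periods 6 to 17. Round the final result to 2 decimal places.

Sum over 5–16: 1674 + 19642 + 22645 + 15281 + 21562 + 3171 + 3793 + 20119 + 997 + 23940 + 16006 + 20556 = 169386
Sum over 6–17: 19642 + 22645 + 15281 + 21562 + 3171 + 3793 + 20119 + 997 + 23940 + 16006 + 20556 + 6065 = 173777
CMA at t=11 = (169386 + 173777) / (2·12) = 343163 / 24 = 14298.46

14298.46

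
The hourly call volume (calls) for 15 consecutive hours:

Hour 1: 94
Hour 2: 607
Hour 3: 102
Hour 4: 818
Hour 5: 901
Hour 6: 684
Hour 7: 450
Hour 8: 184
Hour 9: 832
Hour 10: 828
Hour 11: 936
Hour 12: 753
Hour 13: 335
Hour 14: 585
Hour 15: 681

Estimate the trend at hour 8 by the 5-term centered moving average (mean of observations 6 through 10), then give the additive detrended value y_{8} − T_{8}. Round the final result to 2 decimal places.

Trend T_8 = (684 + 450 + 184 + 832 + 828) / 5 = 2978/5 = 595.6000
Detrended value: 184 − 595.6000 = -411.60

-411.60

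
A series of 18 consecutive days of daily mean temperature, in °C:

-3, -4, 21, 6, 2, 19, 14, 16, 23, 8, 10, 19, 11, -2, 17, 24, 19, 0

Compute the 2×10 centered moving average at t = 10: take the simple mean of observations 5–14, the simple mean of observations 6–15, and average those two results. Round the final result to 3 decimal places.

Sum over 5–14: 2 + 19 + 14 + 16 + 23 + 8 + 10 + 19 + 11 + (-2) = 120
Sum over 6–15: 19 + 14 + 16 + 23 + 8 + 10 + 19 + 11 + (-2) + 17 = 135
CMA at t=10 = (120 + 135) / (2·10) = 255 / 20 = 12.750

12.750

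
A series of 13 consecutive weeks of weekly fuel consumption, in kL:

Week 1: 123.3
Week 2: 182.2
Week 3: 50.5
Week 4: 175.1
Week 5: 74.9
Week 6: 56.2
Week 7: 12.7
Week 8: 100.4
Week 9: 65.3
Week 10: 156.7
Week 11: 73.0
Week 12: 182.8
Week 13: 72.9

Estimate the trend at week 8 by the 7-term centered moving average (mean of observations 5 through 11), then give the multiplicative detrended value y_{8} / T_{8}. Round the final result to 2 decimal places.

1.30

Trend T_8 = (74.9 + 56.2 + 12.7 + 100.4 + 65.3 + 156.7 + 73.0) / 7 = 539.2/7 = 77.0286
Ratio to trend: 100.4 / 77.0286 = 1.30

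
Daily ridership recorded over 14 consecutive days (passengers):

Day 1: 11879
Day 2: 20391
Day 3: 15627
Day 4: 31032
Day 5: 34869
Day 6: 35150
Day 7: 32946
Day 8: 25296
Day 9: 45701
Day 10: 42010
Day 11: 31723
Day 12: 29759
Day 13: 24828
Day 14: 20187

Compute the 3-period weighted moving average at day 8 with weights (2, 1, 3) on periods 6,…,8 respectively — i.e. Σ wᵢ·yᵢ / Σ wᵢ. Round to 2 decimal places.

29855.67

Weighted sum: 2·35150 + 1·32946 + 3·25296 = 70300 + 32946 + 75888 = 179134
Weight total: 2 + 1 + 3 = 6
WMA = 179134 / 6 = 29855.67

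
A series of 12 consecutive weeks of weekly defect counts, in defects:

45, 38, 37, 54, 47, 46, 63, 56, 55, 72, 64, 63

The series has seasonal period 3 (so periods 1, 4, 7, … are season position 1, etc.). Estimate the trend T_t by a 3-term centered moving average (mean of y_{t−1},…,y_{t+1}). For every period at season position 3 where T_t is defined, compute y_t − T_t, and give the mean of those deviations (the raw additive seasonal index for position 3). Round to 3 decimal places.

Season position 3 occurs at t = 3, 6, 9 (where T_t is defined).
t=3: T_3 = 43.00000; y_3 − T_3 = 37 − 43.00000 = -6.00000
t=6: T_6 = 52.00000; y_6 − T_6 = 46 − 52.00000 = -6.00000
t=9: T_9 = 61.00000; y_9 − T_9 = 55 − 61.00000 = -6.00000
Mean deviation: (-6.00000 + -6.00000 + -6.00000) / 3 = -6.000

-6.000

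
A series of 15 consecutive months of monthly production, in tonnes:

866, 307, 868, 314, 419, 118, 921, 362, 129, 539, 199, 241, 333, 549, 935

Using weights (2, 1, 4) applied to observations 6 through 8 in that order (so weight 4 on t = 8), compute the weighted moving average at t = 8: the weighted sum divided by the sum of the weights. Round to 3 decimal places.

Weighted sum: 2·118 + 1·921 + 4·362 = 236 + 921 + 1448 = 2605
Weight total: 2 + 1 + 4 = 7
WMA = 2605 / 7 = 372.143

372.143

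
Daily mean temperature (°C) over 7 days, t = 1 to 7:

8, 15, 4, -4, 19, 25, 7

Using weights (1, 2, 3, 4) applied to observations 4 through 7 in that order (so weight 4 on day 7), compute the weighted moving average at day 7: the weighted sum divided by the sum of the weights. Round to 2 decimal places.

13.70

Weighted sum: 1·-4 + 2·19 + 3·25 + 4·7 = -4 + 38 + 75 + 28 = 137
Weight total: 1 + 2 + 3 + 4 = 10
WMA = 137 / 10 = 13.70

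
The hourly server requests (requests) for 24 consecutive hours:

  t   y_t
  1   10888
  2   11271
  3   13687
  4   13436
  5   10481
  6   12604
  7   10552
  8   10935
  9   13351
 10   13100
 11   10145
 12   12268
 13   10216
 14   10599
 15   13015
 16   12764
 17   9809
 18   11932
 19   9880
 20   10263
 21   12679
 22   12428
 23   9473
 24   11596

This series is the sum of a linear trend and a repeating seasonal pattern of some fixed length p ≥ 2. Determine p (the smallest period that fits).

6

First differences y_{t+1} − y_t: 383, 2416, -251, -2955, 2123, -2052, 383, 2416, -251, -2955, 2123, -2052, 383, 2416, …
The difference pattern repeats every 6 terms and not for any smaller step, so p = 6.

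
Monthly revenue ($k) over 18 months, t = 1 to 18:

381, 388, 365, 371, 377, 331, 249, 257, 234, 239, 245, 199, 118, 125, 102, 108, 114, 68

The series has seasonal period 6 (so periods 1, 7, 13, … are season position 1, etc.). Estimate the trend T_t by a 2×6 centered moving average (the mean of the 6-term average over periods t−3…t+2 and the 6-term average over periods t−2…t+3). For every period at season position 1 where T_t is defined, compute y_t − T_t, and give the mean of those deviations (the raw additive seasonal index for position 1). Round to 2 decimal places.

Season position 1 occurs at t = 7, 13 (where T_t is defined).
t=7: T_7 = 292.1667; y_7 − T_7 = 249 − 292.1667 = -43.1667
t=13: T_13 = 160.4167; y_13 − T_13 = 118 − 160.4167 = -42.4167
Mean deviation: (-43.1667 + -42.4167) / 2 = -42.79

-42.79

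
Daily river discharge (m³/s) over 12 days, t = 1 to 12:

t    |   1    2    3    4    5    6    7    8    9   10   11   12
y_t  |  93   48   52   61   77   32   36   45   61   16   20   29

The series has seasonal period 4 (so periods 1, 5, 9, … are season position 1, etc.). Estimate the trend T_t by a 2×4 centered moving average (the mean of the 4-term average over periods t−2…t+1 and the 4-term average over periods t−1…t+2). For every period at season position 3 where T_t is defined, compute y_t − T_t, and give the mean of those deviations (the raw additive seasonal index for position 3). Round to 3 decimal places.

Season position 3 occurs at t = 3, 7 (where T_t is defined).
t=3: T_3 = 61.50000; y_3 − T_3 = 52 − 61.50000 = -9.50000
t=7: T_7 = 45.50000; y_7 − T_7 = 36 − 45.50000 = -9.50000
Mean deviation: (-9.50000 + -9.50000) / 2 = -9.500

-9.500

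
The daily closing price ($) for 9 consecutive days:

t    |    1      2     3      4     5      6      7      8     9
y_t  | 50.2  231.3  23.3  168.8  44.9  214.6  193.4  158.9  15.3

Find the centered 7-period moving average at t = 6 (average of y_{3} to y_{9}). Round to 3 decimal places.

Sum of periods 3–9: 23.3 + 168.8 + 44.9 + 214.6 + 193.4 + 158.9 + 15.3 = 819.2
Divide by 7: 819.2 / 7 = 117.029

117.029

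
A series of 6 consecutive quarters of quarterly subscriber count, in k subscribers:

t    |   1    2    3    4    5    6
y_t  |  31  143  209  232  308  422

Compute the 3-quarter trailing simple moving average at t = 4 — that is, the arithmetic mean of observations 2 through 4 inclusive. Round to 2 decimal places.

194.67

Sum of periods 2–4: 143 + 209 + 232 = 584
Divide by 3: 584 / 3 = 194.67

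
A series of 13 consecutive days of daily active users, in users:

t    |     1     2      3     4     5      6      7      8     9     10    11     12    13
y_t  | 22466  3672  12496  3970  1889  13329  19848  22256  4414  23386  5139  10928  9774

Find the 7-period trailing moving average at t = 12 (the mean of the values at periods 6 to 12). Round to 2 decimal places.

14185.71

Sum of periods 6–12: 13329 + 19848 + 22256 + 4414 + 23386 + 5139 + 10928 = 99300
Divide by 7: 99300 / 7 = 14185.71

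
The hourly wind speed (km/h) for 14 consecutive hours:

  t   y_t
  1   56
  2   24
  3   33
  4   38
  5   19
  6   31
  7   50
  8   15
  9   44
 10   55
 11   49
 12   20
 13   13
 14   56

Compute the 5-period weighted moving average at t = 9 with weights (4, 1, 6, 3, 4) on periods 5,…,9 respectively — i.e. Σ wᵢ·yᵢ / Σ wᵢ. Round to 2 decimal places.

34.89

Weighted sum: 4·19 + 1·31 + 6·50 + 3·15 + 4·44 = 76 + 31 + 300 + 45 + 176 = 628
Weight total: 4 + 1 + 6 + 3 + 4 = 18
WMA = 628 / 18 = 34.89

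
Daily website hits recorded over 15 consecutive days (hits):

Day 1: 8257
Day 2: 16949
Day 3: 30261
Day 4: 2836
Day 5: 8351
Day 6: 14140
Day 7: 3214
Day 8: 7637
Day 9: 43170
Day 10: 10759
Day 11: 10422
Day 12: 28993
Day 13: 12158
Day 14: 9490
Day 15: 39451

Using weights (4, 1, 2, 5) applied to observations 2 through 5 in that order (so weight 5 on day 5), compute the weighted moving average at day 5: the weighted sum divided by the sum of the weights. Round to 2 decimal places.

12123.67

Weighted sum: 4·16949 + 1·30261 + 2·2836 + 5·8351 = 67796 + 30261 + 5672 + 41755 = 145484
Weight total: 4 + 1 + 2 + 5 = 12
WMA = 145484 / 12 = 12123.67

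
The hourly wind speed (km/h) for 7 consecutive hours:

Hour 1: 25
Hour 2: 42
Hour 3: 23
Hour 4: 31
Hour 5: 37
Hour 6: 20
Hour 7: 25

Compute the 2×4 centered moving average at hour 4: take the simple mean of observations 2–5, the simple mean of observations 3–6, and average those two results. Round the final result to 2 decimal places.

30.50

Sum over 2–5: 42 + 23 + 31 + 37 = 133
Sum over 3–6: 23 + 31 + 37 + 20 = 111
CMA at t=4 = (133 + 111) / (2·4) = 244 / 8 = 30.50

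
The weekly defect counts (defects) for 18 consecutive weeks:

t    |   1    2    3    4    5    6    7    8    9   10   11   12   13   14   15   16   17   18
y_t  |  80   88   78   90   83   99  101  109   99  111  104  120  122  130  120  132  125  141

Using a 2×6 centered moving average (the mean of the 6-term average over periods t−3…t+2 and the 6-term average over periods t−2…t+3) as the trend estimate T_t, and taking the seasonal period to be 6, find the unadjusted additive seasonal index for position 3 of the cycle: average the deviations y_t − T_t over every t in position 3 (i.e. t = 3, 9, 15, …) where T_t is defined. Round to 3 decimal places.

-6.583

Season position 3 occurs at t = 9, 15 (where T_t is defined).
t=9: T_9 = 105.58333; y_9 − T_9 = 99 − 105.58333 = -6.58333
t=15: T_15 = 126.58333; y_15 − T_15 = 120 − 126.58333 = -6.58333
Mean deviation: (-6.58333 + -6.58333) / 2 = -6.583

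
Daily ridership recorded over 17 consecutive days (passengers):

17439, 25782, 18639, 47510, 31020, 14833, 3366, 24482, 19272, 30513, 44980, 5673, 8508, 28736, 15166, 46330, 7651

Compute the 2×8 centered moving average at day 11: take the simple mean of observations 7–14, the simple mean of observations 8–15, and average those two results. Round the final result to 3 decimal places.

21428.750

Sum over 7–14: 3366 + 24482 + 19272 + 30513 + 44980 + 5673 + 8508 + 28736 = 165530
Sum over 8–15: 24482 + 19272 + 30513 + 44980 + 5673 + 8508 + 28736 + 15166 = 177330
CMA at t=11 = (165530 + 177330) / (2·8) = 342860 / 16 = 21428.750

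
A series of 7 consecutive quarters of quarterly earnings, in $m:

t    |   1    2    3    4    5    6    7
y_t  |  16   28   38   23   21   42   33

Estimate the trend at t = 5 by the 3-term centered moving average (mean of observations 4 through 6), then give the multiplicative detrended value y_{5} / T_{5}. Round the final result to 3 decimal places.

0.733

Trend T_5 = (23 + 21 + 42) / 3 = 86/3 = 28.66667
Ratio to trend: 21 / 28.66667 = 0.733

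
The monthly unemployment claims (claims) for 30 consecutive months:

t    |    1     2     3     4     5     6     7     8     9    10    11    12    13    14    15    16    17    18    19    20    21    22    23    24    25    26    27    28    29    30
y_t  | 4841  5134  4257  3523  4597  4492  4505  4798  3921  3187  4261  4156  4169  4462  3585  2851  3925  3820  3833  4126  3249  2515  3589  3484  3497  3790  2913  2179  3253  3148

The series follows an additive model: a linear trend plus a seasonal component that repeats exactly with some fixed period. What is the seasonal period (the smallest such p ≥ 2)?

6

First differences y_{t+1} − y_t: 293, -877, -734, 1074, -105, 13, 293, -877, -734, 1074, -105, 13, 293, -877, …
The difference pattern repeats every 6 terms and not for any smaller step, so p = 6.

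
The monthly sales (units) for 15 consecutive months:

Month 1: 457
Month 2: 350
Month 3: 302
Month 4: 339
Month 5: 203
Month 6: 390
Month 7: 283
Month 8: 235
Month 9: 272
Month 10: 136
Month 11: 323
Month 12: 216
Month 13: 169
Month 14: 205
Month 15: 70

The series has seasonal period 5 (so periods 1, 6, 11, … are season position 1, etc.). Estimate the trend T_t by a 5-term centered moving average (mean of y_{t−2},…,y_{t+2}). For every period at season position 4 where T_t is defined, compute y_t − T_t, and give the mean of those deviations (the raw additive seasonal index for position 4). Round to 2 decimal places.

22.20

Season position 4 occurs at t = 4, 9 (where T_t is defined).
t=4: T_4 = 316.8000; y_4 − T_4 = 339 − 316.8000 = 22.2000
t=9: T_9 = 249.8000; y_9 − T_9 = 272 − 249.8000 = 22.2000
Mean deviation: (22.2000 + 22.2000) / 2 = 22.20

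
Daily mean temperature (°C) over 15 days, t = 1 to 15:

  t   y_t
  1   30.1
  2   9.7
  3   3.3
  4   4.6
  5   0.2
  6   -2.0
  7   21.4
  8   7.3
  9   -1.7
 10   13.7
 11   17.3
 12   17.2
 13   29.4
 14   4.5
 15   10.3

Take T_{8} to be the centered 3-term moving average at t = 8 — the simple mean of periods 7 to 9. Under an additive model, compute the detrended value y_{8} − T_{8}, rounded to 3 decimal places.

Trend T_8 = (21.4 + 7.3 + (-1.7)) / 3 = 27.0/3 = 9.00000
Detrended value: 7.3 − 9.00000 = -1.700

-1.700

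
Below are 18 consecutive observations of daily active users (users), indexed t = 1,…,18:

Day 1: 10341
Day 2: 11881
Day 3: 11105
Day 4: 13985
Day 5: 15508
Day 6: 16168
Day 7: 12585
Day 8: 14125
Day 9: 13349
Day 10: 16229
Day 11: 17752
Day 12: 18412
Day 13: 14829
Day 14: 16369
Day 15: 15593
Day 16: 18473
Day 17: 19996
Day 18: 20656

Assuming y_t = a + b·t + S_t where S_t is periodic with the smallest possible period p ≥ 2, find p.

6

First differences y_{t+1} − y_t: 1540, -776, 2880, 1523, 660, -3583, 1540, -776, 2880, 1523, 660, -3583, 1540, -776, …
The difference pattern repeats every 6 terms and not for any smaller step, so p = 6.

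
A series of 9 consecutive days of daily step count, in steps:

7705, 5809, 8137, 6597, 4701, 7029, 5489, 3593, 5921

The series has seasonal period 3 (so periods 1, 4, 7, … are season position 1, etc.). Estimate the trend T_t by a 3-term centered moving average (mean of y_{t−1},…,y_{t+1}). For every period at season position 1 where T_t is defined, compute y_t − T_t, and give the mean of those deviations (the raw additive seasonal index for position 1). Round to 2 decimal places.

118.67

Season position 1 occurs at t = 4, 7 (where T_t is defined).
t=4: T_4 = 6478.3333; y_4 − T_4 = 6597 − 6478.3333 = 118.6667
t=7: T_7 = 5370.3333; y_7 − T_7 = 5489 − 5370.3333 = 118.6667
Mean deviation: (118.6667 + 118.6667) / 2 = 118.67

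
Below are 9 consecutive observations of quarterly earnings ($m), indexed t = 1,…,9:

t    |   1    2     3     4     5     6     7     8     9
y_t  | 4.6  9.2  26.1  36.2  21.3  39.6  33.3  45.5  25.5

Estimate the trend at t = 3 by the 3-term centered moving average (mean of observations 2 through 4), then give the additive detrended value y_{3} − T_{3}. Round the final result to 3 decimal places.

Trend T_3 = (9.2 + 26.1 + 36.2) / 3 = 71.5/3 = 23.83333
Detrended value: 26.1 − 23.83333 = 2.267

2.267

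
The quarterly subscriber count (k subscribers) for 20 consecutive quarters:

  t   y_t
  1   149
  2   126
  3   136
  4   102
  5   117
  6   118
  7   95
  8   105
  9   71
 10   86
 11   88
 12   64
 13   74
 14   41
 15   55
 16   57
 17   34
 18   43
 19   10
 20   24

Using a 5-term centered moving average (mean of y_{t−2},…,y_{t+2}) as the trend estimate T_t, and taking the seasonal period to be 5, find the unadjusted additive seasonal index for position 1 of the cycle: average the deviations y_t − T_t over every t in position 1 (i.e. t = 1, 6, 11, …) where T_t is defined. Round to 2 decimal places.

Season position 1 occurs at t = 6, 11, 16 (where T_t is defined).
t=6: T_6 = 107.4000; y_6 − T_6 = 118 − 107.4000 = 10.6000
t=11: T_11 = 76.6000; y_11 − T_11 = 88 − 76.6000 = 11.4000
t=16: T_16 = 46.0000; y_16 − T_16 = 57 − 46.0000 = 11.0000
Mean deviation: (10.6000 + 11.4000 + 11.0000) / 3 = 11.00

11.00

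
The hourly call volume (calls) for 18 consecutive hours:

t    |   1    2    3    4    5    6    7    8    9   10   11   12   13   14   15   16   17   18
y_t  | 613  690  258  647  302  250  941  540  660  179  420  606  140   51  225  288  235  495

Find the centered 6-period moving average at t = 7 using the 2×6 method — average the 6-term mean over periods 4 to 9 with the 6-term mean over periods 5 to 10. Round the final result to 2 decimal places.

517.67

Sum over 4–9: 647 + 302 + 250 + 941 + 540 + 660 = 3340
Sum over 5–10: 302 + 250 + 941 + 540 + 660 + 179 = 2872
CMA at t=7 = (3340 + 2872) / (2·6) = 6212 / 12 = 517.67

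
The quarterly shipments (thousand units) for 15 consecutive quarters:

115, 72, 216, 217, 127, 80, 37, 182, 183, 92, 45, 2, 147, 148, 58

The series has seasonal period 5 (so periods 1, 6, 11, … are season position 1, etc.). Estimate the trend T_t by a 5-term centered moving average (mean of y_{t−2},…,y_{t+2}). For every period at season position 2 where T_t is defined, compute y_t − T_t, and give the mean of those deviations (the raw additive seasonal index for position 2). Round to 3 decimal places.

-84.800

Season position 2 occurs at t = 7, 12 (where T_t is defined).
t=7: T_7 = 121.80000; y_7 − T_7 = 37 − 121.80000 = -84.80000
t=12: T_12 = 86.80000; y_12 − T_12 = 2 − 86.80000 = -84.80000
Mean deviation: (-84.80000 + -84.80000) / 2 = -84.800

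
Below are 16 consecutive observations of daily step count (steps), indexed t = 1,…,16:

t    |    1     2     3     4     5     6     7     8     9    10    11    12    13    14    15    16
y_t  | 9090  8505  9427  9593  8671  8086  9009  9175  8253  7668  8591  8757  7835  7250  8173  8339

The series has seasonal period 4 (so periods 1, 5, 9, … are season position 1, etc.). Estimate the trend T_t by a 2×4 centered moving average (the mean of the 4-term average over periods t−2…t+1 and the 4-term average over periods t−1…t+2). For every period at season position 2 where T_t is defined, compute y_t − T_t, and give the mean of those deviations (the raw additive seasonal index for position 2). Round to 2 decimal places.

-701.50

Season position 2 occurs at t = 6, 10, 14 (where T_t is defined).
t=6: T_6 = 8787.5000; y_6 − T_6 = 8086 − 8787.5000 = -701.5000
t=10: T_10 = 8369.5000; y_10 − T_10 = 7668 − 8369.5000 = -701.5000
t=14: T_14 = 7951.5000; y_14 − T_14 = 7250 − 7951.5000 = -701.5000
Mean deviation: (-701.5000 + -701.5000 + -701.5000) / 3 = -701.50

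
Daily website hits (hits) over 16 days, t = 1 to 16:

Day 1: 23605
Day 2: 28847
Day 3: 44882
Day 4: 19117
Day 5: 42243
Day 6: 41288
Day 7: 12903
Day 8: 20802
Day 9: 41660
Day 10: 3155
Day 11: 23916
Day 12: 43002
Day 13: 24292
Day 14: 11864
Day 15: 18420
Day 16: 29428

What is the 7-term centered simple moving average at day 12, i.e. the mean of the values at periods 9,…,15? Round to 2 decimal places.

23758.43

Sum of periods 9–15: 41660 + 3155 + 23916 + 43002 + 24292 + 11864 + 18420 = 166309
Divide by 7: 166309 / 7 = 23758.43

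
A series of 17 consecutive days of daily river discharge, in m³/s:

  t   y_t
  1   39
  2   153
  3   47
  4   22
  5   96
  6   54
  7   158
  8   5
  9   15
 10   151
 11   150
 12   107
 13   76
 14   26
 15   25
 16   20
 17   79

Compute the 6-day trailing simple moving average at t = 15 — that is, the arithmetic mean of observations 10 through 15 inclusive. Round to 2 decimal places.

Sum of periods 10–15: 151 + 150 + 107 + 76 + 26 + 25 = 535
Divide by 6: 535 / 6 = 89.17

89.17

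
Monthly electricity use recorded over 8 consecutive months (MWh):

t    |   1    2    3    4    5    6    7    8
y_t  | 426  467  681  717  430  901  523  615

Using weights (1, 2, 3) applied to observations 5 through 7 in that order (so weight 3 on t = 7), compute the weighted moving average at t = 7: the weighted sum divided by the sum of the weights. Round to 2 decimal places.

633.50

Weighted sum: 1·430 + 2·901 + 3·523 = 430 + 1802 + 1569 = 3801
Weight total: 1 + 2 + 3 = 6
WMA = 3801 / 6 = 633.50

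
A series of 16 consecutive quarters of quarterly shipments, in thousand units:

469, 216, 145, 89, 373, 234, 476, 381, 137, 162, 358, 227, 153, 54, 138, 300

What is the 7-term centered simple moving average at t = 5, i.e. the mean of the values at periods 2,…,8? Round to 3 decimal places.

273.429

Sum of periods 2–8: 216 + 145 + 89 + 373 + 234 + 476 + 381 = 1914
Divide by 7: 1914 / 7 = 273.429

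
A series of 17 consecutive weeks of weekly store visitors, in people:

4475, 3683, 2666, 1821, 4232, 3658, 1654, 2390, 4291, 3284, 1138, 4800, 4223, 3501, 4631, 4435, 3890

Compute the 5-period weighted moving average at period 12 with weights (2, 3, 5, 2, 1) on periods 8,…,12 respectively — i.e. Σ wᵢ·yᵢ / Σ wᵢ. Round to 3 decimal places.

3165.308

Weighted sum: 2·2390 + 3·4291 + 5·3284 + 2·1138 + 1·4800 = 4780 + 12873 + 16420 + 2276 + 4800 = 41149
Weight total: 2 + 3 + 5 + 2 + 1 = 13
WMA = 41149 / 13 = 3165.308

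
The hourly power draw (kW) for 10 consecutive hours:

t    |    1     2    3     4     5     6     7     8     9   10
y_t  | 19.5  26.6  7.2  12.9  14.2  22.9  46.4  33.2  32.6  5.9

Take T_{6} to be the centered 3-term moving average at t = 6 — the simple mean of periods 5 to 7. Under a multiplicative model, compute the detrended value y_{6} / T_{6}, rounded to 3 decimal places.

0.823

Trend T_6 = (14.2 + 22.9 + 46.4) / 3 = 83.5/3 = 27.83333
Ratio to trend: 22.9 / 27.83333 = 0.823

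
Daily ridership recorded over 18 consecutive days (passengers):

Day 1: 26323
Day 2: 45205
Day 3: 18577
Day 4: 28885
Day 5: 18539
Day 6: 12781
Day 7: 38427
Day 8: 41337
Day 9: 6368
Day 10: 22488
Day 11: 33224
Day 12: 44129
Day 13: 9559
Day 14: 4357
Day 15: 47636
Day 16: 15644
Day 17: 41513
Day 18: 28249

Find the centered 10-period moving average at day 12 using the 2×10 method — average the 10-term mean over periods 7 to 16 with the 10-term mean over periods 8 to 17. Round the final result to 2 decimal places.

Sum over 7–16: 38427 + 41337 + 6368 + 22488 + 33224 + 44129 + 9559 + 4357 + 47636 + 15644 = 263169
Sum over 8–17: 41337 + 6368 + 22488 + 33224 + 44129 + 9559 + 4357 + 47636 + 15644 + 41513 = 266255
CMA at t=12 = (263169 + 266255) / (2·10) = 529424 / 20 = 26471.20

26471.20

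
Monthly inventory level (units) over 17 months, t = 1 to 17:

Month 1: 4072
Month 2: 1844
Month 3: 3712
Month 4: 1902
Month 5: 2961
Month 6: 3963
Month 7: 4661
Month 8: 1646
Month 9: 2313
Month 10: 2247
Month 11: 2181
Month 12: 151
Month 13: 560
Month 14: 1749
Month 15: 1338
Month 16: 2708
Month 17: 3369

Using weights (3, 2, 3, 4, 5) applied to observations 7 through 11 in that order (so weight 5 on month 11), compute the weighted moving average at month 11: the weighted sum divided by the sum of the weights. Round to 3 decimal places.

Weighted sum: 3·4661 + 2·1646 + 3·2313 + 4·2247 + 5·2181 = 13983 + 3292 + 6939 + 8988 + 10905 = 44107
Weight total: 3 + 2 + 3 + 4 + 5 = 17
WMA = 44107 / 17 = 2594.529

2594.529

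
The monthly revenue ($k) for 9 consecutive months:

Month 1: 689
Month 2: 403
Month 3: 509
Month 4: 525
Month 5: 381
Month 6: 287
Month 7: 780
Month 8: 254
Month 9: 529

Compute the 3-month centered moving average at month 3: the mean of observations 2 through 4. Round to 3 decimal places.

479.000

Sum of periods 2–4: 403 + 509 + 525 = 1437
Divide by 3: 1437 / 3 = 479.000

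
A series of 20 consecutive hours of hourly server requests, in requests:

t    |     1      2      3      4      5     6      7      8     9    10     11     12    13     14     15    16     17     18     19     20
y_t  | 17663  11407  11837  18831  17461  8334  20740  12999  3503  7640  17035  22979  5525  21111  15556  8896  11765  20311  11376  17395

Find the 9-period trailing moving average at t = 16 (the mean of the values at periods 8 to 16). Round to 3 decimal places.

12804.889

Sum of periods 8–16: 12999 + 3503 + 7640 + 17035 + 22979 + 5525 + 21111 + 15556 + 8896 = 115244
Divide by 9: 115244 / 9 = 12804.889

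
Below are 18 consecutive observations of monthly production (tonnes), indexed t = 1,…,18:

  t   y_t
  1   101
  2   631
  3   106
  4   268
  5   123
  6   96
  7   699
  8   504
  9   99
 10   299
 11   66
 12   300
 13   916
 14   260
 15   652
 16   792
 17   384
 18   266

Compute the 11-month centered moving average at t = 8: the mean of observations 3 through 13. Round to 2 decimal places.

Sum of periods 3–13: 106 + 268 + 123 + 96 + 699 + 504 + 99 + 299 + 66 + 300 + 916 = 3476
Divide by 11: 3476 / 11 = 316.00

316.00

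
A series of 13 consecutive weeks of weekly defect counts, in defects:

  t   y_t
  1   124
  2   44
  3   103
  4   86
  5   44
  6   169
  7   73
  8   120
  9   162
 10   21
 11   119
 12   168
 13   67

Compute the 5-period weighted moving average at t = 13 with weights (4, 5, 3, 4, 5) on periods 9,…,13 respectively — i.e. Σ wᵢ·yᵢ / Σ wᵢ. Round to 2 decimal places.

Weighted sum: 4·162 + 5·21 + 3·119 + 4·168 + 5·67 = 648 + 105 + 357 + 672 + 335 = 2117
Weight total: 4 + 5 + 3 + 4 + 5 = 21
WMA = 2117 / 21 = 100.81

100.81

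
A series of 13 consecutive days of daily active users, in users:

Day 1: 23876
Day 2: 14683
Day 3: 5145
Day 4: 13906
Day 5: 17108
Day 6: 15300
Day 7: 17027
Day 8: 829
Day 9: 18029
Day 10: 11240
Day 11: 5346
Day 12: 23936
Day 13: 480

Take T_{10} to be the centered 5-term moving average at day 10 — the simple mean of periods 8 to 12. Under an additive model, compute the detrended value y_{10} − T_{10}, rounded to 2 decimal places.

-636.00

Trend T_10 = (829 + 18029 + 11240 + 5346 + 23936) / 5 = 59380/5 = 11876.0000
Detrended value: 11240 − 11876.0000 = -636.00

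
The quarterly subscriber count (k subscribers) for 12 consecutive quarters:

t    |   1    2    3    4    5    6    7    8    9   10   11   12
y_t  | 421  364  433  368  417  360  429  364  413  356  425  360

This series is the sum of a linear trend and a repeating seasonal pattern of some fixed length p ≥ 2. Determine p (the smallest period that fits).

4

First differences y_{t+1} − y_t: -57, 69, -65, 49, -57, 69, -65, 49, -57, 69, …
The difference pattern repeats every 4 terms and not for any smaller step, so p = 4.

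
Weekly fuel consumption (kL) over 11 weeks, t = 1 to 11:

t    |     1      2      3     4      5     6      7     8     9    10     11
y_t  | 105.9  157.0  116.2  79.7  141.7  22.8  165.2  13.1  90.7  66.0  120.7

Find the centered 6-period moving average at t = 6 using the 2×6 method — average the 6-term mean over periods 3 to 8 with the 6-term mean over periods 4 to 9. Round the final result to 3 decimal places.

Sum over 3–8: 116.2 + 79.7 + 141.7 + 22.8 + 165.2 + 13.1 = 538.7
Sum over 4–9: 79.7 + 141.7 + 22.8 + 165.2 + 13.1 + 90.7 = 513.2
CMA at t=6 = (538.7 + 513.2) / (2·6) = 1051.9 / 12 = 87.658

87.658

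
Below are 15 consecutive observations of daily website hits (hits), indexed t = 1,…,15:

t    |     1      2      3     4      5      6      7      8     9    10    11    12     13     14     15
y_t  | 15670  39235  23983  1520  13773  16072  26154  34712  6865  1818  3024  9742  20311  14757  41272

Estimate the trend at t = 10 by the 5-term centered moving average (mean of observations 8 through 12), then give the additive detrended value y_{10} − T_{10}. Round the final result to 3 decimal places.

Trend T_10 = (34712 + 6865 + 1818 + 3024 + 9742) / 5 = 56161/5 = 11232.20000
Detrended value: 1818 − 11232.20000 = -9414.200

-9414.200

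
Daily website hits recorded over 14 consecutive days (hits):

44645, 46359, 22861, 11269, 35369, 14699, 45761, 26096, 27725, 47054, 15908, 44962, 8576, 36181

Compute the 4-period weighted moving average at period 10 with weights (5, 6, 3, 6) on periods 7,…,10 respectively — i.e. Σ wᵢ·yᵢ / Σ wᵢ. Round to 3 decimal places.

37544.000

Weighted sum: 5·45761 + 6·26096 + 3·27725 + 6·47054 = 228805 + 156576 + 83175 + 282324 = 750880
Weight total: 5 + 6 + 3 + 6 = 20
WMA = 750880 / 20 = 37544.000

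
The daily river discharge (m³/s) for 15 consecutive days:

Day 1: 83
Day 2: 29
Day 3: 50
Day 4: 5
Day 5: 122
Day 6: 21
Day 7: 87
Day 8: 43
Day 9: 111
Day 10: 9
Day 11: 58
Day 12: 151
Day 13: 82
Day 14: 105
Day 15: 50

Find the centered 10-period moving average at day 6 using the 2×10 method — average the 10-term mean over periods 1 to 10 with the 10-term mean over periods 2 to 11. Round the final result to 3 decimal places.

Sum over 1–10: 83 + 29 + 50 + 5 + 122 + 21 + 87 + 43 + 111 + 9 = 560
Sum over 2–11: 29 + 50 + 5 + 122 + 21 + 87 + 43 + 111 + 9 + 58 = 535
CMA at t=6 = (560 + 535) / (2·10) = 1095 / 20 = 54.750

54.750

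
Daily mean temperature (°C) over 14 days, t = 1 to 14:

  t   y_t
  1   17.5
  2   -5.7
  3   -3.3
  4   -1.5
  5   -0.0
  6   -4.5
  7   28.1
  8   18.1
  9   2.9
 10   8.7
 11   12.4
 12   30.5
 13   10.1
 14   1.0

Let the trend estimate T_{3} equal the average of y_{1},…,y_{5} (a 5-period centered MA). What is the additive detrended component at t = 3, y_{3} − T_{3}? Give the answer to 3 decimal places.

Trend T_3 = (17.5 + (-5.7) + (-3.3) + (-1.5) + (-0.0)) / 5 = 7.0/5 = 1.40000
Detrended value: -3.3 − 1.40000 = -4.700

-4.700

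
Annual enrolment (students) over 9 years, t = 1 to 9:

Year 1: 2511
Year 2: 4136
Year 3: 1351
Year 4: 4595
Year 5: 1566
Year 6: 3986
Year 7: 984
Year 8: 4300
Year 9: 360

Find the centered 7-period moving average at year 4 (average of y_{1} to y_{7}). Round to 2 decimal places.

2732.71

Sum of periods 1–7: 2511 + 4136 + 1351 + 4595 + 1566 + 3986 + 984 = 19129
Divide by 7: 19129 / 7 = 2732.71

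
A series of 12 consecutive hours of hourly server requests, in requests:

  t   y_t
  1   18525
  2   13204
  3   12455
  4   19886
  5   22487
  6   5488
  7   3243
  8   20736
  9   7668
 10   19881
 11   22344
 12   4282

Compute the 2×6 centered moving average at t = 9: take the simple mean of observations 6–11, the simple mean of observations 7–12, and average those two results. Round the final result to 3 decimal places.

Sum over 6–11: 5488 + 3243 + 20736 + 7668 + 19881 + 22344 = 79360
Sum over 7–12: 3243 + 20736 + 7668 + 19881 + 22344 + 4282 = 78154
CMA at t=9 = (79360 + 78154) / (2·6) = 157514 / 12 = 13126.167

13126.167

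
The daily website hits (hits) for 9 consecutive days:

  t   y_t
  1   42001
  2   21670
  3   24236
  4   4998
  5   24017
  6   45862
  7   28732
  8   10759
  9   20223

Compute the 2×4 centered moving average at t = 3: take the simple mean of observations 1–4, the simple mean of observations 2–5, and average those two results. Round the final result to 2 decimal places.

20978.25

Sum over 1–4: 42001 + 21670 + 24236 + 4998 = 92905
Sum over 2–5: 21670 + 24236 + 4998 + 24017 = 74921
CMA at t=3 = (92905 + 74921) / (2·4) = 167826 / 8 = 20978.25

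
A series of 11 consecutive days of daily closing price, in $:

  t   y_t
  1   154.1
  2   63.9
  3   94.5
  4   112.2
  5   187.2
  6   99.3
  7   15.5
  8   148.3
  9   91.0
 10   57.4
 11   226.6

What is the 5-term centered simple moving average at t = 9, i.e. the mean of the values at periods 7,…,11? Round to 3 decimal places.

Sum of periods 7–11: 15.5 + 148.3 + 91.0 + 57.4 + 226.6 = 538.8
Divide by 5: 538.8 / 5 = 107.760

107.760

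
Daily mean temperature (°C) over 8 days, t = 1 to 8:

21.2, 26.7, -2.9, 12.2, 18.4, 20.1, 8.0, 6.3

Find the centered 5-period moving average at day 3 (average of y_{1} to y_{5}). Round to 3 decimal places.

15.120

Sum of periods 1–5: 21.2 + 26.7 + (-2.9) + 12.2 + 18.4 = 75.6
Divide by 5: 75.6 / 5 = 15.120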